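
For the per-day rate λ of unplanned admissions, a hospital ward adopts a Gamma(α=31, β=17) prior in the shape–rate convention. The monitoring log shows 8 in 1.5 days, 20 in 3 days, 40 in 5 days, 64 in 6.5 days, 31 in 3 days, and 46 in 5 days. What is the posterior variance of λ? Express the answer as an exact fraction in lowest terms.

240/1681

Total count: 8 + 20 + 40 + 64 + 31 + 46 = 209.
Total exposure: 1.5 + 3 + 5 + 6.5 + 3 + 5 = 24 days.
Conjugate update: add total count to the shape and total exposure to the rate, giving Gamma(240, 41).
Posterior variance = α'/β'² = 240/1681.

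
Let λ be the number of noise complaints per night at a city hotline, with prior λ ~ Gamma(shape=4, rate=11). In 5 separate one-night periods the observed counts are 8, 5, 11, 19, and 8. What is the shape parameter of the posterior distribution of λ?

Total count: 8 + 5 + 11 + 19 + 8 = 51.
Total exposure: 5 nights.
Posterior: α' = 4 + 51 = 55, β' = 11 + 5 = 16.

55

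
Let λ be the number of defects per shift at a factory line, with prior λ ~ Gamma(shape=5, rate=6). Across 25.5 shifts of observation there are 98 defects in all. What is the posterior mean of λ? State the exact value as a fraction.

Total count 98 over total exposure 25.5 shifts.
Posterior: α' = 5 + 98 = 103, β' = 6 + 25.5 = 63/2.
Posterior mean = α'/β' = 103/(63/2) = 206/63.

206/63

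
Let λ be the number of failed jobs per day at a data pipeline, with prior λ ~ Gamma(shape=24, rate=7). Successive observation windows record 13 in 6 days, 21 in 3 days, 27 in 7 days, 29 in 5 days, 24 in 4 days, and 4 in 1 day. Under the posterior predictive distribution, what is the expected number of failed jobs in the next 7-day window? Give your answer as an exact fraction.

994/33

Total count: 13 + 21 + 27 + 29 + 24 + 4 = 118.
Total exposure: 6 + 3 + 7 + 5 + 4 + 1 = 26 days.
By Gamma–Poisson conjugacy, the posterior is Gamma(α + Σx, β + Σt) = Gamma(24 + 118, 7 + 26) = Gamma(142, 33).
Predictive mean over a 7-day window = T·E[λ|data] = 7·142/33 = 994/33.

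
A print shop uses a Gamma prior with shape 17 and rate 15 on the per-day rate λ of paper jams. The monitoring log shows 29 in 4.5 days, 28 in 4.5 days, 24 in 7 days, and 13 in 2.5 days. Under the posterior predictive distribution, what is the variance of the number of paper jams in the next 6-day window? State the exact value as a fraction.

105228/4489

Total count: 29 + 28 + 24 + 13 = 94.
Total exposure: 4.5 + 4.5 + 7 + 2.5 = 18.5 days.
Gamma(α, β) with Poisson data over total exposure Σt gives posterior Gamma(α+Σx, β+Σt) = Gamma(111, 67/2).
The posterior predictive for a window of length T is Negative Binomial with variance T·α'·(β'+T)/β'² = 6·111·(79/2)/(4489/4) = 105228/4489.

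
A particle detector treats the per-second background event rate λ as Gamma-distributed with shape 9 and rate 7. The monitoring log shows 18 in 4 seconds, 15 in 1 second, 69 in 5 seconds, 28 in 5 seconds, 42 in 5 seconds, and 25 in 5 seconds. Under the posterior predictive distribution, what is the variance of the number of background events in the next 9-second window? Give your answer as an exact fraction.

Total count: 18 + 15 + 69 + 28 + 42 + 25 = 197.
Total exposure: 4 + 1 + 5 + 5 + 5 + 5 = 25 seconds.
Conjugate update: add total count to the shape and total exposure to the rate, giving Gamma(206, 32).
The posterior predictive for a window of length T is Negative Binomial with variance T·α'·(β'+T)/β'² = 9·206·41/1024 = 38007/512.

38007/512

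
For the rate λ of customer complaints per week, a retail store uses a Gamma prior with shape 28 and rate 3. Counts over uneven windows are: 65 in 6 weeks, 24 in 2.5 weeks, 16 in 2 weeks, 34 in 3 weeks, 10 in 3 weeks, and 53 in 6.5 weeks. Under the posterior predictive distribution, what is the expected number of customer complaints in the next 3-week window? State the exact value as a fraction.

Total count: 65 + 24 + 16 + 34 + 10 + 53 = 202.
Total exposure: 6 + 2.5 + 2 + 3 + 3 + 6.5 = 23 weeks.
Conjugate update: add total count to the shape and total exposure to the rate, giving Gamma(230, 26).
Predictive mean over a 3-week window = T·E[λ|data] = 3·230/26 = 345/13.

345/13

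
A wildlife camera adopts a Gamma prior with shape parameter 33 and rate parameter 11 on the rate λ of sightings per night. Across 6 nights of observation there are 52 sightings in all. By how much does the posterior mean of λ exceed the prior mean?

2

Total count 52 over total exposure 6 nights.
By Gamma–Poisson conjugacy, the posterior is Gamma(α + Σx, β + Σt) = Gamma(33 + 52, 11 + 6) = Gamma(85, 17).
Posterior mean = 85/17 = 5; prior mean = 33/11 = 3. Difference = 5 − 3 = 2.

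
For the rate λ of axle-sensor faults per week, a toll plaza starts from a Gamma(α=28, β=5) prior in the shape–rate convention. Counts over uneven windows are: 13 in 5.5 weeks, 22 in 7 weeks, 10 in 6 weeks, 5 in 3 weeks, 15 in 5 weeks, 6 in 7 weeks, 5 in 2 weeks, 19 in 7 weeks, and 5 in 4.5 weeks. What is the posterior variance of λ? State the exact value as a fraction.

8/169

Total count: 13 + 22 + 10 + 5 + 15 + 6 + 5 + 19 + 5 = 100.
Total exposure: 5.5 + 7 + 6 + 3 + 5 + 7 + 2 + 7 + 4.5 = 47 weeks.
Conjugate update: add total count to the shape and total exposure to the rate, giving Gamma(128, 52).
Posterior variance = α'/β'² = 128/2704 = 8/169.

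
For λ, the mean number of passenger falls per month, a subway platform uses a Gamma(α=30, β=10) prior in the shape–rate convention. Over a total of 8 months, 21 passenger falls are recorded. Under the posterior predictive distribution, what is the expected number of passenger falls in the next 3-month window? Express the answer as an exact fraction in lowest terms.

17/2

Total count 21 over total exposure 8 months.
The Gamma prior is conjugate for the Poisson rate, so λ | data ~ Gamma(30+21, 10+8) = Gamma(51, 18).
Predictive mean over a 3-month window = T·E[λ|data] = 3·51/18 = 17/2.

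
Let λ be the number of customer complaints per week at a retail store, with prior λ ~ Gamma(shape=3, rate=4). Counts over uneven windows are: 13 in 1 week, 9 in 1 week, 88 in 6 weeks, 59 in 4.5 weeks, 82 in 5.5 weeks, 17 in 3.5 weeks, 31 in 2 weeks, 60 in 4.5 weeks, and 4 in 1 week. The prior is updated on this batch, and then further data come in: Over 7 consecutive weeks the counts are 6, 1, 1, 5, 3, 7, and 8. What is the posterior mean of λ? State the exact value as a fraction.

397/40

Total count: 13 + 9 + 88 + 59 + 82 + 17 + 31 + 60 + 4 = 363.
Total exposure: 1 + 1 + 6 + 4.5 + 5.5 + 3.5 + 2 + 4.5 + 1 = 29 weeks.
After the first batch: Gamma(3 + 363, 4 + 29) = Gamma(366, 33).
Total count: 6 + 1 + 1 + 5 + 3 + 7 + 8 = 31.
Total exposure: 7 weeks.
After the second batch: Gamma(366 + 31, 33 + 7) = Gamma(397, 40).
Posterior mean = α'/β' = 397/40.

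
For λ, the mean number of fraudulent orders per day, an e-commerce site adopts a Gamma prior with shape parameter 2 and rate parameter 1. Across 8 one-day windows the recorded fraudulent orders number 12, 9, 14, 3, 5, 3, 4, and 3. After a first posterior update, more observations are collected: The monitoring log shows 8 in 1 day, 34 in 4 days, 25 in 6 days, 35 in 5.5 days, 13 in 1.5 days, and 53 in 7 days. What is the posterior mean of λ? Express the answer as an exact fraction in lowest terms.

Total count: 12 + 9 + 14 + 3 + 5 + 3 + 4 + 3 = 53.
Total exposure: 8 days.
After the first batch: Gamma(2 + 53, 1 + 8) = Gamma(55, 9).
Total count: 8 + 34 + 25 + 35 + 13 + 53 = 168.
Total exposure: 1 + 4 + 6 + 5.5 + 1.5 + 7 = 25 days.
After the second batch: Gamma(55 + 168, 9 + 25) = Gamma(223, 34).
Posterior mean = α'/β' = 223/34.

223/34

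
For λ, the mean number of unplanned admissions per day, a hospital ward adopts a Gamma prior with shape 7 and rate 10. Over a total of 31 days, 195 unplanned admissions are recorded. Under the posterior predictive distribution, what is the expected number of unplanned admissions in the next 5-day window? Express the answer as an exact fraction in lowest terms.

1010/41

Total count 195 over total exposure 31 days.
By Gamma–Poisson conjugacy, the posterior is Gamma(α + Σx, β + Σt) = Gamma(7 + 195, 10 + 31) = Gamma(202, 41).
Predictive mean over a 5-day window = T·E[λ|data] = 5·202/41 = 1010/41.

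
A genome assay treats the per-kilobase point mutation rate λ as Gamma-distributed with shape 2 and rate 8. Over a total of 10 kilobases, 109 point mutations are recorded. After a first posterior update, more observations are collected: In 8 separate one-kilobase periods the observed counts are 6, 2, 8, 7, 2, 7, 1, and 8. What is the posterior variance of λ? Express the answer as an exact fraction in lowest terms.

38/169

Total count 109 over total exposure 10 kilobases.
After the first batch: Gamma(2 + 109, 8 + 10) = Gamma(111, 18).
Total count: 6 + 2 + 8 + 7 + 2 + 7 + 1 + 8 = 41.
Total exposure: 8 kilobases.
After the second batch: Gamma(111 + 41, 18 + 8) = Gamma(152, 26).
Posterior variance = α'/β'² = 152/676 = 38/169.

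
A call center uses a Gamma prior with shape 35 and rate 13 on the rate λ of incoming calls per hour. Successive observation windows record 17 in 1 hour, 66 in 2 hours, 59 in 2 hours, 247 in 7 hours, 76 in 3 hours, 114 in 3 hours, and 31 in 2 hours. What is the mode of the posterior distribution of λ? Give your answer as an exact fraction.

Total count: 17 + 66 + 59 + 247 + 76 + 114 + 31 = 610.
Total exposure: 1 + 2 + 2 + 7 + 3 + 3 + 2 = 20 hours.
Posterior: α' = 35 + 610 = 645, β' = 13 + 20 = 33.
Posterior mode = (α'−1)/β' = 644/33.

644/33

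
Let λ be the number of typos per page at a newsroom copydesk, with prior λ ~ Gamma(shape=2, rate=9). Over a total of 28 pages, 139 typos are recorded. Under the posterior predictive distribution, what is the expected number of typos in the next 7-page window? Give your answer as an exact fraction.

987/37

Total count 139 over total exposure 28 pages.
Posterior: α' = 2 + 139 = 141, β' = 9 + 28 = 37.
Predictive mean over a 7-page window = T·E[λ|data] = 7·141/37 = 987/37.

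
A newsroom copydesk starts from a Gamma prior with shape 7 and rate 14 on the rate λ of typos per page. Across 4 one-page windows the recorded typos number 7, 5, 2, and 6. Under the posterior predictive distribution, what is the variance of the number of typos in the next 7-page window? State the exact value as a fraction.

Total count: 7 + 5 + 2 + 6 = 20.
Total exposure: 4 pages.
Gamma(α, β) with Poisson data over total exposure Σt gives posterior Gamma(α+Σx, β+Σt) = Gamma(27, 18).
The posterior predictive for a window of length T is Negative Binomial with variance T·α'·(β'+T)/β'² = 7·27·25/324 = 175/12.

175/12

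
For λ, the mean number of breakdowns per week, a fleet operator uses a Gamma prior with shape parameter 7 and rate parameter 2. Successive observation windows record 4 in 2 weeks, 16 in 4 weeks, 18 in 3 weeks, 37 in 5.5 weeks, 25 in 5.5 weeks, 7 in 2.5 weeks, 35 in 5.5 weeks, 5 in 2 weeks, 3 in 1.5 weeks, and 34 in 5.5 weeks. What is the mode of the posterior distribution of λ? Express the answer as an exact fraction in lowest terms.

190/39

Total count: 4 + 16 + 18 + 37 + 25 + 7 + 35 + 5 + 3 + 34 = 184.
Total exposure: 2 + 4 + 3 + 5.5 + 5.5 + 2.5 + 5.5 + 2 + 1.5 + 5.5 = 37 weeks.
By Gamma–Poisson conjugacy, the posterior is Gamma(α + Σx, β + Σt) = Gamma(7 + 184, 2 + 37) = Gamma(191, 39).
Posterior mode = (α'−1)/β' = 190/39.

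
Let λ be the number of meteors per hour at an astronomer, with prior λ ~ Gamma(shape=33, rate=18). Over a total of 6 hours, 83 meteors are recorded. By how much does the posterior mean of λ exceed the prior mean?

Total count 83 over total exposure 6 hours.
Posterior: α' = 33 + 83 = 116, β' = 18 + 6 = 24.
Posterior mean = 116/24 = 29/6; prior mean = 33/18 = 11/6. Difference = 29/6 − 11/6 = 3.

3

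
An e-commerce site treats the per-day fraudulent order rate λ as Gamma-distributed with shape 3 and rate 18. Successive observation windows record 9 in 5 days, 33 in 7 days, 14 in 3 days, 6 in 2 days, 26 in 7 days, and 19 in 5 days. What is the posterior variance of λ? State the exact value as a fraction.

110/2209

Total count: 9 + 33 + 14 + 6 + 26 + 19 = 107.
Total exposure: 5 + 7 + 3 + 2 + 7 + 5 = 29 days.
The Gamma prior is conjugate for the Poisson rate, so λ | data ~ Gamma(3+107, 18+29) = Gamma(110, 47).
Posterior variance = α'/β'² = 110/2209.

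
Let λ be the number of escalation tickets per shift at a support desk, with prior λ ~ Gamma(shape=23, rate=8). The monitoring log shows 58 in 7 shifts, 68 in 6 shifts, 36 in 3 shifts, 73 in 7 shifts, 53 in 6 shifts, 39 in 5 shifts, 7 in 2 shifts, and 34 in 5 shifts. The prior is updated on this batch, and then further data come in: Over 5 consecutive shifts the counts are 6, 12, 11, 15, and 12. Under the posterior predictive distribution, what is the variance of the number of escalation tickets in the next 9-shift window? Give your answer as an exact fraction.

Total count: 58 + 68 + 36 + 73 + 53 + 39 + 7 + 34 = 368.
Total exposure: 7 + 6 + 3 + 7 + 6 + 5 + 2 + 5 = 41 shifts.
After the first batch: Gamma(23 + 368, 8 + 41) = Gamma(391, 49).
Total count: 6 + 12 + 11 + 15 + 12 = 56.
Total exposure: 5 shifts.
After the second batch: Gamma(391 + 56, 49 + 5) = Gamma(447, 54).
The posterior predictive for a window of length T is Negative Binomial with variance T·α'·(β'+T)/β'² = 9·447·63/2916 = 1043/12.

1043/12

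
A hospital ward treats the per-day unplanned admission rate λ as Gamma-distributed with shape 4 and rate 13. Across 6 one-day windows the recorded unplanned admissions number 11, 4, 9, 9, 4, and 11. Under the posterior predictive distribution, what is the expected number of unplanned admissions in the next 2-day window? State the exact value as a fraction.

104/19

Total count: 11 + 4 + 9 + 9 + 4 + 11 = 48.
Total exposure: 6 days.
By Gamma–Poisson conjugacy, the posterior is Gamma(α + Σx, β + Σt) = Gamma(4 + 48, 13 + 6) = Gamma(52, 19).
Predictive mean over a 2-day window = T·E[λ|data] = 2·52/19 = 104/19.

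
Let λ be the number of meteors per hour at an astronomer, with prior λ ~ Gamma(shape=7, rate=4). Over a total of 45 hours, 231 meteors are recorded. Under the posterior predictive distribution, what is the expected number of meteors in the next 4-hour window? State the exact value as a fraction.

136/7

Total count 231 over total exposure 45 hours.
The Gamma prior is conjugate for the Poisson rate, so λ | data ~ Gamma(7+231, 4+45) = Gamma(238, 49).
Predictive mean over a 4-hour window = T·E[λ|data] = 4·238/49 = 136/7.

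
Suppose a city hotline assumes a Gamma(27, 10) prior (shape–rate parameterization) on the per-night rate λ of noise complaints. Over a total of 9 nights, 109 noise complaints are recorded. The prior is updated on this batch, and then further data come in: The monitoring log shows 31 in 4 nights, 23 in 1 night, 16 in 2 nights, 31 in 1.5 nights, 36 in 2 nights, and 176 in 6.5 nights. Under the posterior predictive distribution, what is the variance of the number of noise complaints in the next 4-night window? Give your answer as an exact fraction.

4490/81

Total count 109 over total exposure 9 nights.
After the first batch: Gamma(27 + 109, 10 + 9) = Gamma(136, 19).
Total count: 31 + 23 + 16 + 31 + 36 + 176 = 313.
Total exposure: 4 + 1 + 2 + 1.5 + 2 + 6.5 = 17 nights.
After the second batch: Gamma(136 + 313, 19 + 17) = Gamma(449, 36).
The posterior predictive for a window of length T is Negative Binomial with variance T·α'·(β'+T)/β'² = 4·449·40/1296 = 4490/81.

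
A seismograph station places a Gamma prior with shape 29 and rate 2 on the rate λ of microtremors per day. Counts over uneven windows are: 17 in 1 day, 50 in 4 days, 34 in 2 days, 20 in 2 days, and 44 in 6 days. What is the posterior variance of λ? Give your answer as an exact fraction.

194/289

Total count: 17 + 50 + 34 + 20 + 44 = 165.
Total exposure: 1 + 4 + 2 + 2 + 6 = 15 days.
Posterior: α' = 29 + 165 = 194, β' = 2 + 15 = 17.
Posterior variance = α'/β'² = 194/289.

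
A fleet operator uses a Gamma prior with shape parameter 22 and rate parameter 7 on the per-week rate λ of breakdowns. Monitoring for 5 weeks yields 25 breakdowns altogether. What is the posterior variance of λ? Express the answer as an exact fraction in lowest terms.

Total count 25 over total exposure 5 weeks.
By Gamma–Poisson conjugacy, the posterior is Gamma(α + Σx, β + Σt) = Gamma(22 + 25, 7 + 5) = Gamma(47, 12).
Posterior variance = α'/β'² = 47/144.

47/144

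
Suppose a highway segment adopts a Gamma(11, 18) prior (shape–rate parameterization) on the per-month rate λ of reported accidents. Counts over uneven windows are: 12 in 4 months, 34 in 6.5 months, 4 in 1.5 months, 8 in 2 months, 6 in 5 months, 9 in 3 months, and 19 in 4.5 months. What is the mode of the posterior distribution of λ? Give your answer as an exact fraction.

Total count: 12 + 34 + 4 + 8 + 6 + 9 + 19 = 92.
Total exposure: 4 + 6.5 + 1.5 + 2 + 5 + 3 + 4.5 = 26.5 months.
Posterior: α' = 11 + 92 = 103, β' = 18 + 26.5 = 89/2.
Posterior mode = (α'−1)/β' = 102/(89/2) = 204/89.

204/89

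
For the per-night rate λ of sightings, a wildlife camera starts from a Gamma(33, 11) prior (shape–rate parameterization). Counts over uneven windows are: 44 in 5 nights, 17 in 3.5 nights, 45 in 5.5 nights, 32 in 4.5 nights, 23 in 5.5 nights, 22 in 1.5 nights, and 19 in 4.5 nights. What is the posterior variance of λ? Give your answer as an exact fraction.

Total count: 44 + 17 + 45 + 32 + 23 + 22 + 19 = 202.
Total exposure: 5 + 3.5 + 5.5 + 4.5 + 5.5 + 1.5 + 4.5 = 30 nights.
By Gamma–Poisson conjugacy, the posterior is Gamma(α + Σx, β + Σt) = Gamma(33 + 202, 11 + 30) = Gamma(235, 41).
Posterior variance = α'/β'² = 235/1681.

235/1681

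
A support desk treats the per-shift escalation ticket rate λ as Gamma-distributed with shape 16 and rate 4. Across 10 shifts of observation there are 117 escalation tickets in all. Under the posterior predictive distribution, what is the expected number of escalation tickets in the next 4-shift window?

Total count 117 over total exposure 10 shifts.
The Gamma prior is conjugate for the Poisson rate, so λ | data ~ Gamma(16+117, 4+10) = Gamma(133, 14).
Predictive mean over a 4-shift window = T·E[λ|data] = 4·133/14 = 38.

38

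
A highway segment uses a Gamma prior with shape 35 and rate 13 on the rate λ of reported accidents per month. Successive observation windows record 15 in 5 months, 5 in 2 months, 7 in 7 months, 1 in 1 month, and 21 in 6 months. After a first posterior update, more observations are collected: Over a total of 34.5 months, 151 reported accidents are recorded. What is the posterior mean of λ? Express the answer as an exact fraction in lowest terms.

470/137

Total count: 15 + 5 + 7 + 1 + 21 = 49.
Total exposure: 5 + 2 + 7 + 1 + 6 = 21 months.
After the first batch: Gamma(35 + 49, 13 + 21) = Gamma(84, 34).
Total count 151 over total exposure 34.5 months.
After the second batch: Gamma(84 + 151, 34 + 34.5) = Gamma(235, 137/2).
Posterior mean = α'/β' = 235/(137/2) = 470/137.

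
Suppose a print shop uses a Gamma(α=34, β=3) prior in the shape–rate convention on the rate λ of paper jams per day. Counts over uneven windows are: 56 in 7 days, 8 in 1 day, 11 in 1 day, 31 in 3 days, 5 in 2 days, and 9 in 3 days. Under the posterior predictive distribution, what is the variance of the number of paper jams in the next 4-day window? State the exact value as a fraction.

924/25

Total count: 56 + 8 + 11 + 31 + 5 + 9 = 120.
Total exposure: 7 + 1 + 1 + 3 + 2 + 3 = 17 days.
By Gamma–Poisson conjugacy, the posterior is Gamma(α + Σx, β + Σt) = Gamma(34 + 120, 3 + 17) = Gamma(154, 20).
The posterior predictive for a window of length T is Negative Binomial with variance T·α'·(β'+T)/β'² = 4·154·24/400 = 924/25.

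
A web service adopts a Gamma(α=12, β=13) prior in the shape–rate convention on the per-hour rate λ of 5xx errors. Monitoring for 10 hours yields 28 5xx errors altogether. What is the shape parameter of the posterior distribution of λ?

40

Total count 28 over total exposure 10 hours.
Conjugate update: add total count to the shape and total exposure to the rate, giving Gamma(40, 23).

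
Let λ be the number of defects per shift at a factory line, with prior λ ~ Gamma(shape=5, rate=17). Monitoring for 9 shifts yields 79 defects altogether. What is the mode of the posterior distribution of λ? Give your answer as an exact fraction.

Total count 79 over total exposure 9 shifts.
Gamma(α, β) with Poisson data over total exposure Σt gives posterior Gamma(α+Σx, β+Σt) = Gamma(84, 26).
Posterior mode = (α'−1)/β' = 83/26.

83/26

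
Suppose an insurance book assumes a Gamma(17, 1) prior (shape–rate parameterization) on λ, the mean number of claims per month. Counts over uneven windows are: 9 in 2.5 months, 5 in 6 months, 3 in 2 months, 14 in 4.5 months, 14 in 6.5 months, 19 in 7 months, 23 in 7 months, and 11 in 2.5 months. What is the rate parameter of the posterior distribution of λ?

Total count: 9 + 5 + 3 + 14 + 14 + 19 + 23 + 11 = 98.
Total exposure: 2.5 + 6 + 2 + 4.5 + 6.5 + 7 + 7 + 2.5 = 38 months.
Conjugate update: add total count to the shape and total exposure to the rate, giving Gamma(115, 39).

39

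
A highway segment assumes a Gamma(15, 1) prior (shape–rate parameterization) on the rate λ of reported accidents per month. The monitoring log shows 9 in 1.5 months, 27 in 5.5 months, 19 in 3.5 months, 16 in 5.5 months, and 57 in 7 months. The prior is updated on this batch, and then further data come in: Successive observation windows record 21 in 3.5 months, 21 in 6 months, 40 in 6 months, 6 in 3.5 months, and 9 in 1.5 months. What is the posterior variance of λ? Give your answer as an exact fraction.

960/7921

Total count: 9 + 27 + 19 + 16 + 57 = 128.
Total exposure: 1.5 + 5.5 + 3.5 + 5.5 + 7 = 23 months.
After the first batch: Gamma(15 + 128, 1 + 23) = Gamma(143, 24).
Total count: 21 + 21 + 40 + 6 + 9 = 97.
Total exposure: 3.5 + 6 + 6 + 3.5 + 1.5 = 20.5 months.
After the second batch: Gamma(143 + 97, 24 + 20.5) = Gamma(240, 89/2).
Posterior variance = α'/β'² = 240/(7921/4) = 960/7921.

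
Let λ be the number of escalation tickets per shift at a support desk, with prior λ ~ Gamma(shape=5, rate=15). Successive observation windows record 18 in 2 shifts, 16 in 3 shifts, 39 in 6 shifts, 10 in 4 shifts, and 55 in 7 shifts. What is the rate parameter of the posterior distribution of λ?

Total count: 18 + 16 + 39 + 10 + 55 = 138.
Total exposure: 2 + 3 + 6 + 4 + 7 = 22 shifts.
Conjugate update: add total count to the shape and total exposure to the rate, giving Gamma(143, 37).

37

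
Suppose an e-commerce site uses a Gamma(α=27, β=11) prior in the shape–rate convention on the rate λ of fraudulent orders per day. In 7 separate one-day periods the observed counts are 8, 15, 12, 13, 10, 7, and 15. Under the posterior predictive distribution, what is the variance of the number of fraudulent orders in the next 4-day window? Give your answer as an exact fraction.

Total count: 8 + 15 + 12 + 13 + 10 + 7 + 15 = 80.
Total exposure: 7 days.
Posterior: α' = 27 + 80 = 107, β' = 11 + 7 = 18.
The posterior predictive for a window of length T is Negative Binomial with variance T·α'·(β'+T)/β'² = 4·107·22/324 = 2354/81.

2354/81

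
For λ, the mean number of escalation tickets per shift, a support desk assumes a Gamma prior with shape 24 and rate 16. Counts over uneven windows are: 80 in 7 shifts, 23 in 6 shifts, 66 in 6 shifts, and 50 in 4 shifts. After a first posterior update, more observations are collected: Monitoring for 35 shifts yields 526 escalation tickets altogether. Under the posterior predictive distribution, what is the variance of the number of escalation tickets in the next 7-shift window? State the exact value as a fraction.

Total count: 80 + 23 + 66 + 50 = 219.
Total exposure: 7 + 6 + 6 + 4 = 23 shifts.
After the first batch: Gamma(24 + 219, 16 + 23) = Gamma(243, 39).
Total count 526 over total exposure 35 shifts.
After the second batch: Gamma(243 + 526, 39 + 35) = Gamma(769, 74).
The posterior predictive for a window of length T is Negative Binomial with variance T·α'·(β'+T)/β'² = 7·769·81/5476 = 436023/5476.

436023/5476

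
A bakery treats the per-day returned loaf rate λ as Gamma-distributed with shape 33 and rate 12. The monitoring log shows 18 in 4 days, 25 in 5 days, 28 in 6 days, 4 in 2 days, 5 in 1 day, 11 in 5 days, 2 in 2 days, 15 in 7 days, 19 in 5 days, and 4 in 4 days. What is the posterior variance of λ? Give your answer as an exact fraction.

164/2809

Total count: 18 + 25 + 28 + 4 + 5 + 11 + 2 + 15 + 19 + 4 = 131.
Total exposure: 4 + 5 + 6 + 2 + 1 + 5 + 2 + 7 + 5 + 4 = 41 days.
The Gamma prior is conjugate for the Poisson rate, so λ | data ~ Gamma(33+131, 12+41) = Gamma(164, 53).
Posterior variance = α'/β'² = 164/2809.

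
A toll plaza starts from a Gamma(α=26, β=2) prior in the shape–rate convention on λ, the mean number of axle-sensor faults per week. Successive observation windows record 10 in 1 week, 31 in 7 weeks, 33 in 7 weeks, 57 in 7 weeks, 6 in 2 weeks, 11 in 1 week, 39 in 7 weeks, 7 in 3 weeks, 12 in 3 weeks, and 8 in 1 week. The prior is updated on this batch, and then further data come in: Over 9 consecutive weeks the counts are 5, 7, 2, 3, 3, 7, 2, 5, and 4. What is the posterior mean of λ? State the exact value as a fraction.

139/25

Total count: 10 + 31 + 33 + 57 + 6 + 11 + 39 + 7 + 12 + 8 = 214.
Total exposure: 1 + 7 + 7 + 7 + 2 + 1 + 7 + 3 + 3 + 1 = 39 weeks.
After the first batch: Gamma(26 + 214, 2 + 39) = Gamma(240, 41).
Total count: 5 + 7 + 2 + 3 + 3 + 7 + 2 + 5 + 4 = 38.
Total exposure: 9 weeks.
After the second batch: Gamma(240 + 38, 41 + 9) = Gamma(278, 50).
Posterior mean = α'/β' = 278/50 = 139/25.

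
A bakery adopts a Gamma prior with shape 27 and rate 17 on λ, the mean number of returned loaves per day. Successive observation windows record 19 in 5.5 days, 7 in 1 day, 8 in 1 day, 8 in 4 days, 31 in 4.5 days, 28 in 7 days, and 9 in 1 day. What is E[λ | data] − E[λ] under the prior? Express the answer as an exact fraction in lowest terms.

1222/697

Total count: 19 + 7 + 8 + 8 + 31 + 28 + 9 = 110.
Total exposure: 5.5 + 1 + 1 + 4 + 4.5 + 7 + 1 = 24 days.
Conjugate update: add total count to the shape and total exposure to the rate, giving Gamma(137, 41).
Posterior mean = 137/41 = 137/41; prior mean = 27/17 = 27/17. Difference = 137/41 − 27/17 = 1222/697.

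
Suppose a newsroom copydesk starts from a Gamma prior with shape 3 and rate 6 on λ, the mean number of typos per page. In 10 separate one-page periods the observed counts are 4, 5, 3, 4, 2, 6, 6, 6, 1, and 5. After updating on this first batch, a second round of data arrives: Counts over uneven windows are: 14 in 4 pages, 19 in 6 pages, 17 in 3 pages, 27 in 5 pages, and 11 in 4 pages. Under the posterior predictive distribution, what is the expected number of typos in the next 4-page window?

Total count: 4 + 5 + 3 + 4 + 2 + 6 + 6 + 6 + 1 + 5 = 42.
Total exposure: 10 pages.
After the first batch: Gamma(3 + 42, 6 + 10) = Gamma(45, 16).
Total count: 14 + 19 + 17 + 27 + 11 = 88.
Total exposure: 4 + 6 + 3 + 5 + 4 = 22 pages.
After the second batch: Gamma(45 + 88, 16 + 22) = Gamma(133, 38).
Predictive mean over a 4-page window = T·E[λ|data] = 4·133/38 = 14.

14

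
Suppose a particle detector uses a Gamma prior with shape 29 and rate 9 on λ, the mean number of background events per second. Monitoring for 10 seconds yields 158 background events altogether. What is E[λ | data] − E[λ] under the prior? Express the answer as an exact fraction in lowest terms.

Total count 158 over total exposure 10 seconds.
By Gamma–Poisson conjugacy, the posterior is Gamma(α + Σx, β + Σt) = Gamma(29 + 158, 9 + 10) = Gamma(187, 19).
Posterior mean = 187/19 = 187/19; prior mean = 29/9 = 29/9. Difference = 187/19 − 29/9 = 1132/171.

1132/171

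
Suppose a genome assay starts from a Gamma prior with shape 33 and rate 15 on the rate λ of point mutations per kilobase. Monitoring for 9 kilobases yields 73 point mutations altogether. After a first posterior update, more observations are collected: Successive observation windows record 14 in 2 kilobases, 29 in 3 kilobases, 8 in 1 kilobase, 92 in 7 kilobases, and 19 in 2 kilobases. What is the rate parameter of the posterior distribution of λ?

Total count 73 over total exposure 9 kilobases.
After the first batch: Gamma(33 + 73, 15 + 9) = Gamma(106, 24).
Total count: 14 + 29 + 8 + 92 + 19 = 162.
Total exposure: 2 + 3 + 1 + 7 + 2 = 15 kilobases.
After the second batch: Gamma(106 + 162, 24 + 15) = Gamma(268, 39).

39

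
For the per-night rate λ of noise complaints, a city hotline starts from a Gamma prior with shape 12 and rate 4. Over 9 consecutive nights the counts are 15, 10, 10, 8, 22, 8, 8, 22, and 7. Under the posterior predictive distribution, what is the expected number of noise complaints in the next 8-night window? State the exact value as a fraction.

976/13

Total count: 15 + 10 + 10 + 8 + 22 + 8 + 8 + 22 + 7 = 110.
Total exposure: 9 nights.
By Gamma–Poisson conjugacy, the posterior is Gamma(α + Σx, β + Σt) = Gamma(12 + 110, 4 + 9) = Gamma(122, 13).
Predictive mean over an 8-night window = T·E[λ|data] = 8·122/13 = 976/13.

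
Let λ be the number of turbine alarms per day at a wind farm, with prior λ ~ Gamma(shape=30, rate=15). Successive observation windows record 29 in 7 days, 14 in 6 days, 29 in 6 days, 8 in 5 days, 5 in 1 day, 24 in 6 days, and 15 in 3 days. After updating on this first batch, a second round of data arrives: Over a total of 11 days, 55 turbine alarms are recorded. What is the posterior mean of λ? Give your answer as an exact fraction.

Total count: 29 + 14 + 29 + 8 + 5 + 24 + 15 = 124.
Total exposure: 7 + 6 + 6 + 5 + 1 + 6 + 3 = 34 days.
After the first batch: Gamma(30 + 124, 15 + 34) = Gamma(154, 49).
Total count 55 over total exposure 11 days.
After the second batch: Gamma(154 + 55, 49 + 11) = Gamma(209, 60).
Posterior mean = α'/β' = 209/60.

209/60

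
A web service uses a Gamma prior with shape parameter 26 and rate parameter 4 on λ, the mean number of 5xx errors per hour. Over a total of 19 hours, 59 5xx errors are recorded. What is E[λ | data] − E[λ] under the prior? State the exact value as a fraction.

Total count 59 over total exposure 19 hours.
Posterior: α' = 26 + 59 = 85, β' = 4 + 19 = 23.
Posterior mean = 85/23 = 85/23; prior mean = 26/4 = 13/2. Difference = 85/23 − 13/2 = -129/46.

-129/46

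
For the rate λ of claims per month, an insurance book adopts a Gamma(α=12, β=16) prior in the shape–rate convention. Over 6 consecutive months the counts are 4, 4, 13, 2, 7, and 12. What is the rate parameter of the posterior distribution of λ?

Total count: 4 + 4 + 13 + 2 + 7 + 12 = 42.
Total exposure: 6 months.
The Gamma prior is conjugate for the Poisson rate, so λ | data ~ Gamma(12+42, 16+6) = Gamma(54, 22).

22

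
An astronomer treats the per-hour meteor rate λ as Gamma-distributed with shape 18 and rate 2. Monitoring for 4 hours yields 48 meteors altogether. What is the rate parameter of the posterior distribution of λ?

6

Total count 48 over total exposure 4 hours.
By Gamma–Poisson conjugacy, the posterior is Gamma(α + Σx, β + Σt) = Gamma(18 + 48, 2 + 4) = Gamma(66, 6).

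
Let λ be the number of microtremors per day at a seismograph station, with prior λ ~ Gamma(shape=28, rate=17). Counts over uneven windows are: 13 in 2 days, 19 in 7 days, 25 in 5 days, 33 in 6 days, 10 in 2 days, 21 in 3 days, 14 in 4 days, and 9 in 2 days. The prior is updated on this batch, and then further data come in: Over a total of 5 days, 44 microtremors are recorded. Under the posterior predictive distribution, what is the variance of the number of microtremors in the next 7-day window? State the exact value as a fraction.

90720/2809

Total count: 13 + 19 + 25 + 33 + 10 + 21 + 14 + 9 = 144.
Total exposure: 2 + 7 + 5 + 6 + 2 + 3 + 4 + 2 = 31 days.
After the first batch: Gamma(28 + 144, 17 + 31) = Gamma(172, 48).
Total count 44 over total exposure 5 days.
After the second batch: Gamma(172 + 44, 48 + 5) = Gamma(216, 53).
The posterior predictive for a window of length T is Negative Binomial with variance T·α'·(β'+T)/β'² = 7·216·60/2809 = 90720/2809.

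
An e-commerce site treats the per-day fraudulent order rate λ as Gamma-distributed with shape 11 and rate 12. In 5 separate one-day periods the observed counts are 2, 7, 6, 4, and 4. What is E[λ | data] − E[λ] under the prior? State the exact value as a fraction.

Total count: 2 + 7 + 6 + 4 + 4 = 23.
Total exposure: 5 days.
Posterior: α' = 11 + 23 = 34, β' = 12 + 5 = 17.
Posterior mean = 34/17 = 2; prior mean = 11/12 = 11/12. Difference = 2 − 11/12 = 13/12.

13/12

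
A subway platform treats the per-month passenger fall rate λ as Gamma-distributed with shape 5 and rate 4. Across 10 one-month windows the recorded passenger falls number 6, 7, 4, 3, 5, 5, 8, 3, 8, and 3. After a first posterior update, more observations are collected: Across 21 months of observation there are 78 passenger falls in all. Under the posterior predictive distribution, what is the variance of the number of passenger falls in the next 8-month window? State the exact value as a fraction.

9288/245

Total count: 6 + 7 + 4 + 3 + 5 + 5 + 8 + 3 + 8 + 3 = 52.
Total exposure: 10 months.
After the first batch: Gamma(5 + 52, 4 + 10) = Gamma(57, 14).
Total count 78 over total exposure 21 months.
After the second batch: Gamma(57 + 78, 14 + 21) = Gamma(135, 35).
The posterior predictive for a window of length T is Negative Binomial with variance T·α'·(β'+T)/β'² = 8·135·43/1225 = 9288/245.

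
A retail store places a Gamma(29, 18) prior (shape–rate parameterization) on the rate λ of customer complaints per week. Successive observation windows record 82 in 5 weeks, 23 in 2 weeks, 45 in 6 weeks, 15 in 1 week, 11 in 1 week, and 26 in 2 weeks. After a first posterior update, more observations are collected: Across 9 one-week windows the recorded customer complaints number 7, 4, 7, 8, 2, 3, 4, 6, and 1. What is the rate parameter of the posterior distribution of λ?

44

Total count: 82 + 23 + 45 + 15 + 11 + 26 = 202.
Total exposure: 5 + 2 + 6 + 1 + 1 + 2 = 17 weeks.
After the first batch: Gamma(29 + 202, 18 + 17) = Gamma(231, 35).
Total count: 7 + 4 + 7 + 8 + 2 + 3 + 4 + 6 + 1 = 42.
Total exposure: 9 weeks.
After the second batch: Gamma(231 + 42, 35 + 9) = Gamma(273, 44).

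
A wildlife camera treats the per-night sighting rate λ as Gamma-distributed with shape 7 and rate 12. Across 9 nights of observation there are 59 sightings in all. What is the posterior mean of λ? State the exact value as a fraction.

22/7

Total count 59 over total exposure 9 nights.
The Gamma prior is conjugate for the Poisson rate, so λ | data ~ Gamma(7+59, 12+9) = Gamma(66, 21).
Posterior mean = α'/β' = 66/21 = 22/7.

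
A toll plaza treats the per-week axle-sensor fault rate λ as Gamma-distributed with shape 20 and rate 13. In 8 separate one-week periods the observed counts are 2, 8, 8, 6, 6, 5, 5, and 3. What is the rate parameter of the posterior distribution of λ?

Total count: 2 + 8 + 8 + 6 + 6 + 5 + 5 + 3 = 43.
Total exposure: 8 weeks.
Posterior: α' = 20 + 43 = 63, β' = 13 + 8 = 21.

21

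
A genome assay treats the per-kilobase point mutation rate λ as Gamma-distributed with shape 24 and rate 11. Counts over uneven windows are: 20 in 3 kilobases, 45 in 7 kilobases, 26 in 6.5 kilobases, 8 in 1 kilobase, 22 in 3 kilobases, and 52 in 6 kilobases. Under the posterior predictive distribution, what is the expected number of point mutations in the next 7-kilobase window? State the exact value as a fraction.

2758/75

Total count: 20 + 45 + 26 + 8 + 22 + 52 = 173.
Total exposure: 3 + 7 + 6.5 + 1 + 3 + 6 = 26.5 kilobases.
The Gamma prior is conjugate for the Poisson rate, so λ | data ~ Gamma(24+173, 11+26.5) = Gamma(197, 75/2).
Predictive mean over a 7-kilobase window = T·E[λ|data] = 7·197/(75/2) = 2758/75.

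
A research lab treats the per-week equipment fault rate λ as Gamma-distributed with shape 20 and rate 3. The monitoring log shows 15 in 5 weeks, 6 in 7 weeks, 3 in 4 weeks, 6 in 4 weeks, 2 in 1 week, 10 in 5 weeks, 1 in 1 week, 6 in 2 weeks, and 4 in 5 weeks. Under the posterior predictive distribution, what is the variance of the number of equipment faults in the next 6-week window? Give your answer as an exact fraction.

18834/1369

Total count: 15 + 6 + 3 + 6 + 2 + 10 + 1 + 6 + 4 = 53.
Total exposure: 5 + 7 + 4 + 4 + 1 + 5 + 1 + 2 + 5 = 34 weeks.
Posterior: α' = 20 + 53 = 73, β' = 3 + 34 = 37.
The posterior predictive for a window of length T is Negative Binomial with variance T·α'·(β'+T)/β'² = 6·73·43/1369 = 18834/1369.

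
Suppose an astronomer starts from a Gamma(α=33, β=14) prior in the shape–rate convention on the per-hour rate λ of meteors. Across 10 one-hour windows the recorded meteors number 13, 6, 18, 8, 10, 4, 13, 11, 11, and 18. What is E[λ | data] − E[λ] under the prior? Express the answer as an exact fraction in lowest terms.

619/168

Total count: 13 + 6 + 18 + 8 + 10 + 4 + 13 + 11 + 11 + 18 = 112.
Total exposure: 10 hours.
By Gamma–Poisson conjugacy, the posterior is Gamma(α + Σx, β + Σt) = Gamma(33 + 112, 14 + 10) = Gamma(145, 24).
Posterior mean = 145/24 = 145/24; prior mean = 33/14 = 33/14. Difference = 145/24 − 33/14 = 619/168.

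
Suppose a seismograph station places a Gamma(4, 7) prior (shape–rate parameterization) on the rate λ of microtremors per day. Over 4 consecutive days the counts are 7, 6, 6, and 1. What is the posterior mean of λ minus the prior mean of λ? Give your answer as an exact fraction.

Total count: 7 + 6 + 6 + 1 = 20.
Total exposure: 4 days.
Gamma(α, β) with Poisson data over total exposure Σt gives posterior Gamma(α+Σx, β+Σt) = Gamma(24, 11).
Posterior mean = 24/11 = 24/11; prior mean = 4/7 = 4/7. Difference = 24/11 − 4/7 = 124/77.

124/77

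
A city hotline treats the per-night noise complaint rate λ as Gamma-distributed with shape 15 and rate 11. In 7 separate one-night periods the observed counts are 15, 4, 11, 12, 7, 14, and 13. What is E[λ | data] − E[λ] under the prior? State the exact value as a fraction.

Total count: 15 + 4 + 11 + 12 + 7 + 14 + 13 = 76.
Total exposure: 7 nights.
The Gamma prior is conjugate for the Poisson rate, so λ | data ~ Gamma(15+76, 11+7) = Gamma(91, 18).
Posterior mean = 91/18 = 91/18; prior mean = 15/11 = 15/11. Difference = 91/18 − 15/11 = 731/198.

731/198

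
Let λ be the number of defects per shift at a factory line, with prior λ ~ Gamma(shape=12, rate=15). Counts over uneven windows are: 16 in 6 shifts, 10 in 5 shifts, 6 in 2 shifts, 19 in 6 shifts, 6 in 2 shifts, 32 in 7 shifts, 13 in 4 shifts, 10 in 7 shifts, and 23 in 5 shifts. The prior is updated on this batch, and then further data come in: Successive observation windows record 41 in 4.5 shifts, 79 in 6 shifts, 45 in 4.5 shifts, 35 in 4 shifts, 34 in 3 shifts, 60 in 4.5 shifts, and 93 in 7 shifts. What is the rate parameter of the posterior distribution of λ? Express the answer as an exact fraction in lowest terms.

Total count: 16 + 10 + 6 + 19 + 6 + 32 + 13 + 10 + 23 = 135.
Total exposure: 6 + 5 + 2 + 6 + 2 + 7 + 4 + 7 + 5 = 44 shifts.
After the first batch: Gamma(12 + 135, 15 + 44) = Gamma(147, 59).
Total count: 41 + 79 + 45 + 35 + 34 + 60 + 93 = 387.
Total exposure: 4.5 + 6 + 4.5 + 4 + 3 + 4.5 + 7 = 33.5 shifts.
After the second batch: Gamma(147 + 387, 59 + 33.5) = Gamma(534, 185/2).

185/2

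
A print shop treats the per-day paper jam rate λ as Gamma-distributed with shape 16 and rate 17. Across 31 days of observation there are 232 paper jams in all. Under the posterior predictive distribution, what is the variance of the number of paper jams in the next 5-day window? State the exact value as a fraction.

Total count 232 over total exposure 31 days.
Conjugate update: add total count to the shape and total exposure to the rate, giving Gamma(248, 48).
The posterior predictive for a window of length T is Negative Binomial with variance T·α'·(β'+T)/β'² = 5·248·53/2304 = 8215/288.

8215/288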